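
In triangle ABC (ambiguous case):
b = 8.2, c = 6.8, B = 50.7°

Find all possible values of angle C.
b/sin(B) = c/sin(C)  ⇒  sin(C) = c·sin(B)/b = 6.8·sin(50.7°)/8.2
sin(50.7°) ≈ 0.77384
sin(C) ≈ 6.8·0.77384/8.2 ≈ 5.26211/8.2 ≈ 0.641721
Candidate 1: C₁ = arcsin(0.641721) ≈ 39.9203°  →  A = 180° − 50.7° − 39.9203° ≈ 89.3797° > 0, valid
Candidate 2: C₂ = 180° − C₁ ≈ 140.08°  →  A = 180° − 50.7° − 140.08° ≈ -10.7797° ≤ 0, not a valid triangle

C = 39.92° (one solution)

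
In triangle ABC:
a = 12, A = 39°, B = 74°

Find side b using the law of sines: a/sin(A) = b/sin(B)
a/sin(A) = b/sin(B)  ⇒  b = a·sin(B)/sin(A) = 12·sin(74°)/sin(39°)
sin(74°) ≈ 0.961262, sin(39°) ≈ 0.62932
b ≈ 12·0.961262/0.62932 ≈ 11.5351/0.62932 ≈ 18.3295

b = 18.33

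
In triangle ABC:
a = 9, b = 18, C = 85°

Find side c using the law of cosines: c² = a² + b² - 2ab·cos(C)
c² = 9² + 18² − 2·9·18·cos(85°)
cos(85°) ≈ 0.0871557
c² ≈ 81 + 324 − 324·(0.0871557) ≈ 405 − 28.2385 ≈ 376.762
c ≈ √376.762 ≈ 19.4103

c = 19.41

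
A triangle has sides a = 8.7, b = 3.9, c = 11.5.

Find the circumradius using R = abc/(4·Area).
First find the area with Heron's formula.
s = (8.7 + 3.9 + 11.5)/2 = 12.05
Area = √(s(s−a)(s−b)(s−c)) = √(12.05·3.35·8.15·0.55) ≈ √180.947 ≈ 13.4517
abc = 8.7·3.9·11.5 = 390.195
R = abc/(4·Area) ≈ 390.195/(4·13.4517) = 390.195/53.8067 ≈ 7.2518

R = 7.252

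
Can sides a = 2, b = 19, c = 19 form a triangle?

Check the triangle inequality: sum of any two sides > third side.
a + b vs c: 2 + 19 = 21 > 19  ✓
a + c vs b: 2 + 19 = 21 > 19  ✓
b + c vs a: 19 + 19 = 38 > 2  ✓

Yes, triangle inequality satisfied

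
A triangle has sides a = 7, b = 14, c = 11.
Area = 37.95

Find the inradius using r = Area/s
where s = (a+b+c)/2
s = (7 + 14 + 11)/2 = 32/2 = 16
r = Area/s = 37.95/16 ≈ 2.37188

r = 2.372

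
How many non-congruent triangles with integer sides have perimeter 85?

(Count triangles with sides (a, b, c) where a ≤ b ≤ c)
Let a ≤ b ≤ c with a + b + c = 85. The only binding inequality is a + b > c, i.e. 85 − c > c, so c < 85/2; and c ≥ 85/3 since c is the largest side.
So 29 ≤ c ≤ 42. For each c, b runs from ⌈(85 − c)/2⌉ up to c (then a = 85 − b − c satisfies 1 ≤ a ≤ b automatically), giving c − ⌈(85 − c)/2⌉ + 1 choices.
Summing over c: 2 + 3 + 5 + 6 + … + 20 + 21  (14 terms, c = 29, …, 42) = 161
Check (closed form: nearest integer to p²/48 for even p, (p+3)²/48 for odd p): (85+3)²/48 = 88²/48 = 7744/48 ≈ 161.33 → 161

161 triangles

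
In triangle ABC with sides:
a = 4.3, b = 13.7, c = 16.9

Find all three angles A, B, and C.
Law of cosines for each angle (a² = 18.49, b² = 187.69, c² = 285.61):
cos(A) = (b² + c² − a²)/(2bc) = (187.69 + 285.61 − 18.49)/(2·13.7·16.9) = 454.81/463.06 ≈ 0.982184  ⇒  A ≈ 10.8316°
cos(B) = (a² + c² − b²)/(2ac) = (18.49 + 285.61 − 187.69)/(2·4.3·16.9) = 116.41/145.34 ≈ 0.800949  ⇒  B ≈ 36.7791°
cos(C) = (a² + b² − c²)/(2ab) = (18.49 + 187.69 − 285.61)/(2·4.3·13.7) = -79.43/117.82 ≈ -0.674164  ⇒  C ≈ 132.389°
Check: A + B + C ≈ 180°

A = 10.83°, B = 36.78°, C = 132.4°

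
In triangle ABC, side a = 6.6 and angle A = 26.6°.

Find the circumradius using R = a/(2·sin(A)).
R = a/(2·sin(A)) = 6.6/(2·sin(26.6°))
sin(26.6°) ≈ 0.447759
R ≈ 6.6/(2·0.447759) = 6.6/0.895518 ≈ 7.37003

R = 7.37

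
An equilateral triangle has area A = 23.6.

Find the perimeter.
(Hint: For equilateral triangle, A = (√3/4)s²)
A = (√3/4)s²  ⇒  s² = 4A/√3 = 4·23.6/√3 = 94.4/1.73205 ≈ 54.5019
s ≈ √54.5019 ≈ 7.38254
Perimeter = 3s ≈ 3·7.38254 ≈ 22.1476

Perimeter = 22.15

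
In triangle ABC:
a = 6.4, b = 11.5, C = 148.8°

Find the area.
Two sides and the included angle (SAS): A = ½·a·b·sin(C) = ½·6.4·11.5·sin(148.8°)
sin(148.8°) ≈ 0.518027
A ≈ ½·73.6·0.518027 = 36.8·0.518027 ≈ 19.0634

Area = 19.06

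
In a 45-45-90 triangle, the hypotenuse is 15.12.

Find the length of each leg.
In a 45-45-90 triangle hypotenuse = leg·√2, so leg = hypotenuse/√2.
Leg = 15.12/√2 ≈ 15.12/1.41421 ≈ 10.6915

Each leg = 10.69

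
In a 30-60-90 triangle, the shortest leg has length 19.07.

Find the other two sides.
In a 30-60-90 triangle the sides are in ratio 1 : √3 : 2 (short leg : long leg : hypotenuse).
Long leg = 19.07·√3 ≈ 19.07·1.73205 ≈ 33.0302
Hypotenuse = 2·19.07 = 38.14

Long leg = 19.07√3 = 33.03, Hypotenuse = 38.14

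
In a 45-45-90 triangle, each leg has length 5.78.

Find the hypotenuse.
In a 45-45-90 triangle the sides are in ratio 1 : 1 : √2, so hypotenuse = leg·√2.
Hypotenuse = 5.78·√2 ≈ 5.78·1.41421 ≈ 8.17415

Hypotenuse = 5.78√2 = 8.174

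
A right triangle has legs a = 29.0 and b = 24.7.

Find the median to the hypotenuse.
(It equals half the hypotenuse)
Hypotenuse c = √(a² + b²) = √(841 + 610.09) = √1451.09 ≈ 38.0932
Median to hypotenuse = c/2 ≈ 38.0932/2 ≈ 19.0466

Median = 19.05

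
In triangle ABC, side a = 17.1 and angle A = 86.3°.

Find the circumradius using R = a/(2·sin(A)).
R = a/(2·sin(A)) = 17.1/(2·sin(86.3°))
sin(86.3°) ≈ 0.997916
R ≈ 17.1/(2·0.997916) = 17.1/1.99583 ≈ 8.56786

R = 8.568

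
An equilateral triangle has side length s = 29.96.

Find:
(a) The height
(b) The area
(a) The height splits the triangle into two 30-60-90 halves: h = s·√3/2 = 29.96·1.73205/2 ≈ 51.8922/2 ≈ 25.9461
(b) Area = (√3/4)·s² = (√3/4)·29.96² = (√3/4)·897.6016 ≈ 0.433013·897.6016 ≈ 388.673

Height = 25.95, Area = 388.7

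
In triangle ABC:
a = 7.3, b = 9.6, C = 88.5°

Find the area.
Two sides and the included angle (SAS): A = ½·a·b·sin(C) = ½·7.3·9.6·sin(88.5°)
sin(88.5°) ≈ 0.999657
A ≈ ½·70.08·0.999657 = 35.04·0.999657 ≈ 35.028

Area = 35.03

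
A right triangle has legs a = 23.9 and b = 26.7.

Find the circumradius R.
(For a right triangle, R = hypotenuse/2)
Hypotenuse c = √(a² + b²) = √(571.21 + 712.89) = √1284.1 ≈ 35.8343
R = c/2 ≈ 35.8343/2 ≈ 17.9172

R = 17.92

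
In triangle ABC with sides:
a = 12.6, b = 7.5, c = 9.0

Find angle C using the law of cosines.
c² = a² + b² − 2ab·cos(C)  ⇒  cos(C) = (a² + b² − c²)/(2ab)
cos(C) = (12.6² + 7.5² − 9.0²)/(2·12.6·7.5) = (158.76 + 56.25 − 81)/189 = 134.01/189 ≈ 0.709048
C = arccos(0.709048) ≈ 44.8425°

C = 44.84°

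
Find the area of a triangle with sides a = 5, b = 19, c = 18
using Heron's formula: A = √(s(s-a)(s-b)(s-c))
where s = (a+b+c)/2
s = (5 + 19 + 18)/2 = 42/2 = 21
s − a = 16, s − b = 2, s − c = 3
s(s−a)(s−b)(s−c) = 21·16·2·3 = 2016
Area = √2016 ≈ 44.8999

s = 21.0, Area = 44.9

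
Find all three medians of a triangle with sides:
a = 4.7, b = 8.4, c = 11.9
Median formula: m_a = ½√(2b² + 2c² − a²) (and cyclically). a² = 22.09, b² = 70.56, c² = 141.61.
m_a = ½√(2·70.56 + 2·141.61 − 22.09) = ½√402.25 ≈ ½·20.0562 ≈ 10.0281
m_b = ½√(2·22.09 + 2·141.61 − 70.56) = ½√256.84 ≈ ½·16.0262 ≈ 8.01311
m_c = ½√(2·22.09 + 2·70.56 − 141.61) = ½√43.69 ≈ ½·6.60984 ≈ 3.30492

m_a = 10.03, m_b = 8.013, m_c = 3.305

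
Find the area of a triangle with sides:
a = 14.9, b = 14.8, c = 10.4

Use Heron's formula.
s = (14.9 + 14.8 + 10.4)/2 = 40.1/2 = 20.05
s − a = 5.15, s − b = 5.25, s − c = 9.65
s(s−a)(s−b)(s−c) = 20.05·5.15·5.25·9.65 ≈ 5231.28
Area = √5231.28 ≈ 72.3276

Area = 72.33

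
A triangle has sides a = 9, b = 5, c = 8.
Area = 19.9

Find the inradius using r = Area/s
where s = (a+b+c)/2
s = (9 + 5 + 8)/2 = 22/2 = 11
r = Area/s = 19.9/11 ≈ 1.80909

r = 1.809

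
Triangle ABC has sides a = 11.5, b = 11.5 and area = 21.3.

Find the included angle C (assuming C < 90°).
Area = ½·a·b·sin(C)  ⇒  sin(C) = 2·Area/(a·b) = 2·21.3/(11.5·11.5) = 42.6/132.25 ≈ 0.322117
C = arcsin(0.322117) ≈ 18.791° (taking the acute solution since C < 90°)

C = 18.79°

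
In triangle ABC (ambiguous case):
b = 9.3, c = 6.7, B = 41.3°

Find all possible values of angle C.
b/sin(B) = c/sin(C)  ⇒  sin(C) = c·sin(B)/b = 6.7·sin(41.3°)/9.3
sin(41.3°) ≈ 0.660002
sin(C) ≈ 6.7·0.660002/9.3 ≈ 4.42201/9.3 ≈ 0.475485
Candidate 1: C₁ = arcsin(0.475485) ≈ 28.3909°  →  A = 180° − 41.3° − 28.3909° ≈ 110.309° > 0, valid
Candidate 2: C₂ = 180° − C₁ ≈ 151.609°  →  A = 180° − 41.3° − 151.609° ≈ -12.9091° ≤ 0, not a valid triangle

C = 28.39° (one solution)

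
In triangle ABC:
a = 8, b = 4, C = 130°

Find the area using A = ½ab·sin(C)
A = ½·a·b·sin(C) = ½·8·4·sin(130°)
sin(130°) ≈ 0.766044
A ≈ ½·32·0.766044 = 16·0.766044 ≈ 12.2567

Area = 12.26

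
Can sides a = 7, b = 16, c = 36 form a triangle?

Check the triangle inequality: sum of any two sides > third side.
a + b vs c: 7 + 16 = 23 ≤ 36  ✗
a + c vs b: 7 + 36 = 43 > 16  ✓
b + c vs a: 16 + 36 = 52 > 7  ✓

No: 7 + 16 = 23 is not > 36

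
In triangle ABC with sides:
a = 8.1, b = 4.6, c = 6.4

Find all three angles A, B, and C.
Law of cosines for each angle (a² = 65.61, b² = 21.16, c² = 40.96):
cos(A) = (b² + c² − a²)/(2bc) = (21.16 + 40.96 − 65.61)/(2·4.6·6.4) = -3.49/58.88 ≈ -0.0592731  ⇒  A ≈ 93.3981°
cos(B) = (a² + c² − b²)/(2ac) = (65.61 + 40.96 − 21.16)/(2·8.1·6.4) = 85.41/103.68 ≈ 0.823785  ⇒  B ≈ 34.5345°
cos(C) = (a² + b² − c²)/(2ab) = (65.61 + 21.16 − 40.96)/(2·8.1·4.6) = 45.81/74.52 ≈ 0.614734  ⇒  C ≈ 52.0674°
Check: A + B + C ≈ 180°

A = 93.4°, B = 34.53°, C = 52.07°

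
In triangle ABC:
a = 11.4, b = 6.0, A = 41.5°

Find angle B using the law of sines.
a/sin(A) = b/sin(B)  ⇒  sin(B) = b·sin(A)/a = 6.0·sin(41.5°)/11.4
sin(41.5°) ≈ 0.66262
sin(B) ≈ 6.0·0.66262/11.4 ≈ 3.97572/11.4 ≈ 0.348747
B = arcsin(0.348747) ≈ 20.4107°
(Since b ≤ a we need B ≤ A, so the obtuse alternative 180° − 20.4107° ≈ 159.589° is rejected.)

B = 20.41°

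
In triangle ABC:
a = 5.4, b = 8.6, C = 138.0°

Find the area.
Two sides and the included angle (SAS): A = ½·a·b·sin(C) = ½·5.4·8.6·sin(138.0°)
sin(138.0°) ≈ 0.669131
A ≈ ½·46.44·0.669131 = 23.22·0.669131 ≈ 15.5372

Area = 15.54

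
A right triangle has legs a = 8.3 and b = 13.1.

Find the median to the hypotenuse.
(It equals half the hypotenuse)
Hypotenuse c = √(a² + b²) = √(68.89 + 171.61) = √240.5 ≈ 15.5081
Median to hypotenuse = c/2 ≈ 15.5081/2 ≈ 7.75403

Median = 7.754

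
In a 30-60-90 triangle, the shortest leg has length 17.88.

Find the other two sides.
In a 30-60-90 triangle the sides are in ratio 1 : √3 : 2 (short leg : long leg : hypotenuse).
Long leg = 17.88·√3 ≈ 17.88·1.73205 ≈ 30.9691
Hypotenuse = 2·17.88 = 35.76

Long leg = 17.88√3 = 30.97, Hypotenuse = 35.76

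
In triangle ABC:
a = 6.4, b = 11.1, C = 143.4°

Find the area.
Two sides and the included angle (SAS): A = ½·a·b·sin(C) = ½·6.4·11.1·sin(143.4°)
sin(143.4°) ≈ 0.596225
A ≈ ½·71.04·0.596225 = 35.52·0.596225 ≈ 21.1779

Area = 21.18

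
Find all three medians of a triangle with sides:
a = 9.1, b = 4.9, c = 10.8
Median formula: m_a = ½√(2b² + 2c² − a²) (and cyclically). a² = 82.81, b² = 24.01, c² = 116.64.
m_a = ½√(2·24.01 + 2·116.64 − 82.81) = ½√198.49 ≈ ½·14.0886 ≈ 7.04432
m_b = ½√(2·82.81 + 2·116.64 − 24.01) = ½√374.89 ≈ ½·19.3621 ≈ 9.68104
m_c = ½√(2·82.81 + 2·24.01 − 116.64) = ½√97 ≈ ½·9.84886 ≈ 4.92443

m_a = 7.044, m_b = 9.681, m_c = 4.924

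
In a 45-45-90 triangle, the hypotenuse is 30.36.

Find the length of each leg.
In a 45-45-90 triangle hypotenuse = leg·√2, so leg = hypotenuse/√2.
Leg = 30.36/√2 ≈ 30.36/1.41421 ≈ 21.4678

Each leg = 21.47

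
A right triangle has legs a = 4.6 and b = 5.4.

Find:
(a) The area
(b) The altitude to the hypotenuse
(a) The legs are perpendicular, so Area = ½·a·b = ½·4.6·5.4 = ½·24.84 = 12.42
(b) Hypotenuse c = √(a² + b²) = √(21.16 + 29.16) = √50.32 ≈ 7.09366
    Area = ½·c·h_c  ⇒  h_c = 2·Area/c = 24.84/7.09366 ≈ 3.50172

Area = 12.42, h_c = 3.502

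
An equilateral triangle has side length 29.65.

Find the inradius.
r = Area/s with s the semi-perimeter.
Area = (√3/4)·29.65² = (√3/4)·879.1225 ≈ 0.433013·879.1225 ≈ 380.671
s = 3·29.65/2 = 44.475
r ≈ 380.671/44.475 ≈ 8.55922
(Equivalently r = side/(2√3) = 29.65/3.4641 ≈ 8.55922.)

r = 8.559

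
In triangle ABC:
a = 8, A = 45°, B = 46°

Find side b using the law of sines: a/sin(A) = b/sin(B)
a/sin(A) = b/sin(B)  ⇒  b = a·sin(B)/sin(A) = 8·sin(46°)/sin(45°)
sin(46°) ≈ 0.71934, sin(45°) ≈ 0.707107
b ≈ 8·0.71934/0.707107 ≈ 5.75472/0.707107 ≈ 8.1384

b = 8.138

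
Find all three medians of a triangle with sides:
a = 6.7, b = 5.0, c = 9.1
Median formula: m_a = ½√(2b² + 2c² − a²) (and cyclically). a² = 44.89, b² = 25, c² = 82.81.
m_a = ½√(2·25 + 2·82.81 − 44.89) = ½√170.73 ≈ ½·13.0664 ≈ 6.53318
m_b = ½√(2·44.89 + 2·82.81 − 25) = ½√230.4 ≈ ½·15.1789 ≈ 7.58947
m_c = ½√(2·44.89 + 2·25 − 82.81) = ½√56.97 ≈ ½·7.54785 ≈ 3.77392

m_a = 6.533, m_b = 7.589, m_c = 3.774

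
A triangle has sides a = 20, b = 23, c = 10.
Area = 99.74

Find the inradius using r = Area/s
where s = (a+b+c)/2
s = (20 + 23 + 10)/2 = 53/2 = 26.5
r = Area/s = 99.74/26.5 ≈ 3.76377

r = 3.764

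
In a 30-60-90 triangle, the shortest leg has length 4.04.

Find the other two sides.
In a 30-60-90 triangle the sides are in ratio 1 : √3 : 2 (short leg : long leg : hypotenuse).
Long leg = 4.04·√3 ≈ 4.04·1.73205 ≈ 6.99749
Hypotenuse = 2·4.04 = 8.08

Long leg = 4.04√3 = 6.997, Hypotenuse = 8.08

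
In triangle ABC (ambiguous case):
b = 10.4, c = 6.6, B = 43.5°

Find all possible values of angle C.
b/sin(B) = c/sin(C)  ⇒  sin(C) = c·sin(B)/b = 6.6·sin(43.5°)/10.4
sin(43.5°) ≈ 0.688355
sin(C) ≈ 6.6·0.688355/10.4 ≈ 4.54314/10.4 ≈ 0.43684
Candidate 1: C₁ = arcsin(0.43684) ≈ 25.9025°  →  A = 180° − 43.5° − 25.9025° ≈ 110.598° > 0, valid
Candidate 2: C₂ = 180° − C₁ ≈ 154.098°  →  A = 180° − 43.5° − 154.098° ≈ -17.5975° ≤ 0, not a valid triangle

C = 25.9° (one solution)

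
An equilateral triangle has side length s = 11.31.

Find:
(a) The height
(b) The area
(a) The height splits the triangle into two 30-60-90 halves: h = s·√3/2 = 11.31·1.73205/2 ≈ 19.5895/2 ≈ 9.79475
(b) Area = (√3/4)·s² = (√3/4)·11.31² = (√3/4)·127.9161 ≈ 0.433013·127.9161 ≈ 55.3893

Height = 9.795, Area = 55.39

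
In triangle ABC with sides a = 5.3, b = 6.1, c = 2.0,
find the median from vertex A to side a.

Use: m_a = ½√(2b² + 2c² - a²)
m_a = ½√(2·6.1² + 2·2.0² − 5.3²) = ½√(2·37.21 + 2·4 − 28.09) = ½√(74.42 + 8 − 28.09) = ½√54.33
√54.33 ≈ 7.37089, so m_a ≈ 3.68544

m_a = 3.685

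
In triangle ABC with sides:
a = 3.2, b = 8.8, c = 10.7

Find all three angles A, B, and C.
Law of cosines for each angle (a² = 10.24, b² = 77.44, c² = 114.49):
cos(A) = (b² + c² − a²)/(2bc) = (77.44 + 114.49 − 10.24)/(2·8.8·10.7) = 181.69/188.32 ≈ 0.964794  ⇒  A ≈ 15.2486°
cos(B) = (a² + c² − b²)/(2ac) = (10.24 + 114.49 − 77.44)/(2·3.2·10.7) = 47.29/68.48 ≈ 0.690567  ⇒  B ≈ 46.325°
cos(C) = (a² + b² − c²)/(2ab) = (10.24 + 77.44 − 114.49)/(2·3.2·8.8) = -26.81/56.32 ≈ -0.47603  ⇒  C ≈ 118.426°
Check: A + B + C ≈ 180°

A = 15.25°, B = 46.33°, C = 118.4°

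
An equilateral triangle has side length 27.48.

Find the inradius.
r = Area/s with s the semi-perimeter.
Area = (√3/4)·27.48² = (√3/4)·755.1504 ≈ 0.433013·755.1504 ≈ 326.99
s = 3·27.48/2 = 41.22
r ≈ 326.99/41.22 ≈ 7.93279
(Equivalently r = side/(2√3) = 27.48/3.4641 ≈ 7.93279.)

r = 7.933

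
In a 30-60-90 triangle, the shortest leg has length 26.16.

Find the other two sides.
In a 30-60-90 triangle the sides are in ratio 1 : √3 : 2 (short leg : long leg : hypotenuse).
Long leg = 26.16·√3 ≈ 26.16·1.73205 ≈ 45.3104
Hypotenuse = 2·26.16 = 52.32

Long leg = 26.16√3 = 45.31, Hypotenuse = 52.32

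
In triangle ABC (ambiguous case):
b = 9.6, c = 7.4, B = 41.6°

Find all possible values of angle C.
b/sin(B) = c/sin(C)  ⇒  sin(C) = c·sin(B)/b = 7.4·sin(41.6°)/9.6
sin(41.6°) ≈ 0.663926
sin(C) ≈ 7.4·0.663926/9.6 ≈ 4.91305/9.6 ≈ 0.511776
Candidate 1: C₁ = arcsin(0.511776) ≈ 30.7822°  →  A = 180° − 41.6° − 30.7822° ≈ 107.618° > 0, valid
Candidate 2: C₂ = 180° − C₁ ≈ 149.218°  →  A = 180° − 41.6° − 149.218° ≈ -10.8178° ≤ 0, not a valid triangle

C = 30.78° (one solution)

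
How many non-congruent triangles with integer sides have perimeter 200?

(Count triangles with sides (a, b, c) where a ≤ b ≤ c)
Let a ≤ b ≤ c with a + b + c = 200. The only binding inequality is a + b > c, i.e. 200 − c > c, so c < 200/2; and c ≥ 200/3 since c is the largest side.
So 67 ≤ c ≤ 99. For each c, b runs from ⌈(200 − c)/2⌉ up to c (then a = 200 − b − c satisfies 1 ≤ a ≤ b automatically), giving c − ⌈(200 − c)/2⌉ + 1 choices.
Summing over c: 1 + 3 + 4 + 6 + … + 48 + 49  (33 terms, c = 67, …, 99) = 833
Check (closed form: nearest integer to p²/48 for even p, (p+3)²/48 for odd p): 200²/48 = 40000/48 ≈ 833.33 → 833

833 triangles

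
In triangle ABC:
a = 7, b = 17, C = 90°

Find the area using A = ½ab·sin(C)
A = ½·a·b·sin(C) = ½·7·17·sin(90°)
sin(90°) ≈ 1
A ≈ ½·119·1 = 59.5·1 ≈ 59.5

Area = 59.5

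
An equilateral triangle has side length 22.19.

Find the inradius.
r = Area/s with s the semi-perimeter.
Area = (√3/4)·22.19² = (√3/4)·492.3961 ≈ 0.433013·492.3961 ≈ 213.214
s = 3·22.19/2 = 33.285
r ≈ 213.214/33.285 ≈ 6.4057
(Equivalently r = side/(2√3) = 22.19/3.4641 ≈ 6.4057.)

r = 6.406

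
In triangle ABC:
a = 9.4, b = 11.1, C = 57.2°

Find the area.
Two sides and the included angle (SAS): A = ½·a·b·sin(C) = ½·9.4·11.1·sin(57.2°)
sin(57.2°) ≈ 0.840567
A ≈ ½·104.34·0.840567 = 52.17·0.840567 ≈ 43.8524

Area = 43.85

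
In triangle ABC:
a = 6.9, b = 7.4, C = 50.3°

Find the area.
Two sides and the included angle (SAS): A = ½·a·b·sin(C) = ½·6.9·7.4·sin(50.3°)
sin(50.3°) ≈ 0.7694
A ≈ ½·51.06·0.7694 = 25.53·0.7694 ≈ 19.6428

Area = 19.64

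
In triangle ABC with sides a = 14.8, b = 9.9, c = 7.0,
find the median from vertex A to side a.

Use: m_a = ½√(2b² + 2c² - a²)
m_a = ½√(2·9.9² + 2·7.0² − 14.8²) = ½√(2·98.01 + 2·49 − 219.04) = ½√(196.02 + 98 − 219.04) = ½√74.98
√74.98 ≈ 8.6591, so m_a ≈ 4.32955

m_a = 4.33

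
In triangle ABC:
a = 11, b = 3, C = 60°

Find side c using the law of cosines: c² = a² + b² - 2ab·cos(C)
c² = 11² + 3² − 2·11·3·cos(60°)
cos(60°) ≈ 0.5
c² ≈ 121 + 9 − 66·(0.5) ≈ 130 − 33 ≈ 97
c ≈ √97 ≈ 9.84886

c = 9.849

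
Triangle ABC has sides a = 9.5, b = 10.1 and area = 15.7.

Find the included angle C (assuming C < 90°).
Area = ½·a·b·sin(C)  ⇒  sin(C) = 2·Area/(a·b) = 2·15.7/(9.5·10.1) = 31.4/95.95 ≈ 0.327254
C = arcsin(0.327254) ≈ 19.1022° (taking the acute solution since C < 90°)

C = 19.1°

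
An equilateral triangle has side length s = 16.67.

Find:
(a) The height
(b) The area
(a) The height splits the triangle into two 30-60-90 halves: h = s·√3/2 = 16.67·1.73205/2 ≈ 28.8733/2 ≈ 14.4366
(b) Area = (√3/4)·s² = (√3/4)·16.67² = (√3/4)·277.8889 ≈ 0.433013·277.8889 ≈ 120.329

Height = 14.44, Area = 120.3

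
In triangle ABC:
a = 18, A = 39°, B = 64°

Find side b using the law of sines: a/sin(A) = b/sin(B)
a/sin(A) = b/sin(B)  ⇒  b = a·sin(B)/sin(A) = 18·sin(64°)/sin(39°)
sin(64°) ≈ 0.898794, sin(39°) ≈ 0.62932
b ≈ 18·0.898794/0.62932 ≈ 16.1783/0.62932 ≈ 25.7076

b = 25.71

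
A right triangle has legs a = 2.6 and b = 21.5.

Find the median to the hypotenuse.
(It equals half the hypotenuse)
Hypotenuse c = √(a² + b²) = √(6.76 + 462.25) = √469.01 ≈ 21.6566
Median to hypotenuse = c/2 ≈ 21.6566/2 ≈ 10.8283

Median = 10.83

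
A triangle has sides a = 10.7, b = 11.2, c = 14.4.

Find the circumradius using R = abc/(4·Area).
First find the area with Heron's formula.
s = (10.7 + 11.2 + 14.4)/2 = 18.15
Area = √(s(s−a)(s−b)(s−c)) = √(18.15·7.45·6.95·3.75) ≈ √3524.11 ≈ 59.3642
abc = 10.7·11.2·14.4 = 1725.696
R = abc/(4·Area) ≈ 1725.696/(4·59.3642) = 1725.696/237.457 ≈ 7.26741

R = 7.267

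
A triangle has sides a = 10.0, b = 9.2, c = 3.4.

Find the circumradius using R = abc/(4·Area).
First find the area with Heron's formula.
s = (10.0 + 9.2 + 3.4)/2 = 11.3
Area = √(s(s−a)(s−b)(s−c)) = √(11.3·1.3·2.1·7.9) ≈ √243.707 ≈ 15.6111
abc = 10.0·9.2·3.4 = 312.8
R = abc/(4·Area) ≈ 312.8/(4·15.6111) = 312.8/62.4445 ≈ 5.00925

R = 5.009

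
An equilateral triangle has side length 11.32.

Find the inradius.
r = Area/s with s the semi-perimeter.
Area = (√3/4)·11.32² = (√3/4)·128.1424 ≈ 0.433013·128.1424 ≈ 55.4873
s = 3·11.32/2 = 16.98
r ≈ 55.4873/16.98 ≈ 3.2678
(Equivalently r = side/(2√3) = 11.32/3.4641 ≈ 3.2678.)

r = 3.268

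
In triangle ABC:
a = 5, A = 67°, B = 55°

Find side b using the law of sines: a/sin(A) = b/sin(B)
a/sin(A) = b/sin(B)  ⇒  b = a·sin(B)/sin(A) = 5·sin(55°)/sin(67°)
sin(55°) ≈ 0.819152, sin(67°) ≈ 0.920505
b ≈ 5·0.819152/0.920505 ≈ 4.09576/0.920505 ≈ 4.44947

b = 4.449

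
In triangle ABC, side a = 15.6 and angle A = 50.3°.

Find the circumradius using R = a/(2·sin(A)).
R = a/(2·sin(A)) = 15.6/(2·sin(50.3°))
sin(50.3°) ≈ 0.7694
R ≈ 15.6/(2·0.7694) = 15.6/1.5388 ≈ 10.1378

R = 10.14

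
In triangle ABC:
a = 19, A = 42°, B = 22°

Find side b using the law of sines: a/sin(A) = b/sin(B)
a/sin(A) = b/sin(B)  ⇒  b = a·sin(B)/sin(A) = 19·sin(22°)/sin(42°)
sin(22°) ≈ 0.374607, sin(42°) ≈ 0.669131
b ≈ 19·0.374607/0.669131 ≈ 7.11753/0.669131 ≈ 10.637

b = 10.64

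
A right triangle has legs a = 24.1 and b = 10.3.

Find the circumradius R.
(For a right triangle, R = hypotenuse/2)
Hypotenuse c = √(a² + b²) = √(580.81 + 106.09) = √686.9 ≈ 26.2088
R = c/2 ≈ 26.2088/2 ≈ 13.1044

R = 13.1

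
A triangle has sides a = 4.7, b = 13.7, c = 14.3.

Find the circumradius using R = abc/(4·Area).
First find the area with Heron's formula.
s = (4.7 + 13.7 + 14.3)/2 = 16.35
Area = √(s(s−a)(s−b)(s−c)) = √(16.35·11.65·2.65·2.05) ≈ √1034.77 ≈ 32.1678
abc = 4.7·13.7·14.3 = 920.777
R = abc/(4·Area) ≈ 920.777/(4·32.1678) = 920.777/128.671 ≈ 7.15604

R = 7.156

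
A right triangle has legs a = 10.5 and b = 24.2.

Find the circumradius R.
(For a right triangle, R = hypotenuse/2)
Hypotenuse c = √(a² + b²) = √(110.25 + 585.64) = √695.89 ≈ 26.3797
R = c/2 ≈ 26.3797/2 ≈ 13.1899

R = 13.19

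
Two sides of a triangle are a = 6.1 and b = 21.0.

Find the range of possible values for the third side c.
Triangle inequality: |a − b| < c < a + b
|a − b| = |6.1 − 21.0| = 14.9
a + b = 6.1 + 21.0 = 27.1

14.9 < c < 27.1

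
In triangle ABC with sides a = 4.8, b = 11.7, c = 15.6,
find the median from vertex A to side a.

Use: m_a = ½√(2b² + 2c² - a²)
m_a = ½√(2·11.7² + 2·15.6² − 4.8²) = ½√(2·136.89 + 2·243.36 − 23.04) = ½√(273.78 + 486.72 − 23.04) = ½√737.46
√737.46 ≈ 27.1562, so m_a ≈ 13.5781

m_a = 13.58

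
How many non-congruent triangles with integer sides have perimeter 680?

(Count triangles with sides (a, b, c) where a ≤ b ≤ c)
Let a ≤ b ≤ c with a + b + c = 680. The only binding inequality is a + b > c, i.e. 680 − c > c, so c < 680/2; and c ≥ 680/3 since c is the largest side.
So 227 ≤ c ≤ 339. For each c, b runs from ⌈(680 − c)/2⌉ up to c (then a = 680 − b − c satisfies 1 ≤ a ≤ b automatically), giving c − ⌈(680 − c)/2⌉ + 1 choices.
Summing over c: 1 + 3 + 4 + 6 + … + 168 + 169  (113 terms, c = 227, …, 339) = 9633
Check (closed form: nearest integer to p²/48 for even p, (p+3)²/48 for odd p): 680²/48 = 462400/48 ≈ 9633.33 → 9633

9633 triangles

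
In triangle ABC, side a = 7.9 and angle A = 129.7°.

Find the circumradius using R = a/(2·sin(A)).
R = a/(2·sin(A)) = 7.9/(2·sin(129.7°))
sin(129.7°) ≈ 0.7694
R ≈ 7.9/(2·0.7694) = 7.9/1.5388 ≈ 5.13387

R = 5.134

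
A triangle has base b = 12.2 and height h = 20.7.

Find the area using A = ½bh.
A = ½·b·h = ½·12.2·20.7 = ½·252.54 = 126.27

Area = 126.27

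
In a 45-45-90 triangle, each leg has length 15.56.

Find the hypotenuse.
In a 45-45-90 triangle the sides are in ratio 1 : 1 : √2, so hypotenuse = leg·√2.
Hypotenuse = 15.56·√2 ≈ 15.56·1.41421 ≈ 22.0052

Hypotenuse = 15.56√2 = 22.01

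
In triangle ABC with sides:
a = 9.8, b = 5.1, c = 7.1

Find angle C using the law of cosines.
c² = a² + b² − 2ab·cos(C)  ⇒  cos(C) = (a² + b² − c²)/(2ab)
cos(C) = (9.8² + 5.1² − 7.1²)/(2·9.8·5.1) = (96.04 + 26.01 − 50.41)/99.96 = 71.64/99.96 ≈ 0.716687
C = arccos(0.716687) ≈ 44.2184°

C = 44.22°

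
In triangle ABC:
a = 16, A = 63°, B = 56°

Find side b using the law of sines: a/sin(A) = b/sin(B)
a/sin(A) = b/sin(B)  ⇒  b = a·sin(B)/sin(A) = 16·sin(56°)/sin(63°)
sin(56°) ≈ 0.829038, sin(63°) ≈ 0.891007
b ≈ 16·0.829038/0.891007 ≈ 13.2646/0.891007 ≈ 14.8872

b = 14.89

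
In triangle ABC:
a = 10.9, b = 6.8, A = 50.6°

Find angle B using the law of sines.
a/sin(A) = b/sin(B)  ⇒  sin(B) = b·sin(A)/a = 6.8·sin(50.6°)/10.9
sin(50.6°) ≈ 0.772734
sin(B) ≈ 6.8·0.772734/10.9 ≈ 5.25459/10.9 ≈ 0.482072
B = arcsin(0.482072) ≈ 28.8208°
(Since b ≤ a we need B ≤ A, so the obtuse alternative 180° − 28.8208° ≈ 151.179° is rejected.)

B = 28.82°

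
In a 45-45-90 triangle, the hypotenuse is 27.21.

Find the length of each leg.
In a 45-45-90 triangle hypotenuse = leg·√2, so leg = hypotenuse/√2.
Leg = 27.21/√2 ≈ 27.21/1.41421 ≈ 19.2404

Each leg = 19.24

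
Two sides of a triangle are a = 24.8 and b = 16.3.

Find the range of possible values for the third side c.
Triangle inequality: |a − b| < c < a + b
|a − b| = |24.8 − 16.3| = 8.5
a + b = 24.8 + 16.3 = 41.1

8.5 < c < 41.1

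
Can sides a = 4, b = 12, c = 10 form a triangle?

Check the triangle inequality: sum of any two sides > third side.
a + b vs c: 4 + 12 = 16 > 10  ✓
a + c vs b: 4 + 10 = 14 > 12  ✓
b + c vs a: 12 + 10 = 22 > 4  ✓

Yes, triangle inequality satisfied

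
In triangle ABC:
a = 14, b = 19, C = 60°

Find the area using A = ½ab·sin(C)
A = ½·a·b·sin(C) = ½·14·19·sin(60°)
sin(60°) ≈ 0.866025
A ≈ ½·266·0.866025 = 133·0.866025 ≈ 115.181

Area = 115.2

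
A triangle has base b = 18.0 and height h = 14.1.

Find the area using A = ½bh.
A = ½·b·h = ½·18.0·14.1 = ½·253.8 = 126.9

Area = 126.9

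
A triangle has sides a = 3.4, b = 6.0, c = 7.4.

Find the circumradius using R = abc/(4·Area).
First find the area with Heron's formula.
s = (3.4 + 6.0 + 7.4)/2 = 8.4
Area = √(s(s−a)(s−b)(s−c)) = √(8.4·5·2.4·1) ≈ √100.8 ≈ 10.0399
abc = 3.4·6.0·7.4 = 150.96
R = abc/(4·Area) ≈ 150.96/(4·10.0399) = 150.96/40.1597 ≈ 3.75899

R = 3.759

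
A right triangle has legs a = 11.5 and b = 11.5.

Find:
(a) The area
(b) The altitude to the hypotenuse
(a) The legs are perpendicular, so Area = ½·a·b = ½·11.5·11.5 = ½·132.25 = 66.125
(b) Hypotenuse c = √(a² + b²) = √(132.25 + 132.25) = √264.5 ≈ 16.2635
    Area = ½·c·h_c  ⇒  h_c = 2·Area/c = 132.25/16.2635 ≈ 8.13173

Area = 66.125, h_c = 8.132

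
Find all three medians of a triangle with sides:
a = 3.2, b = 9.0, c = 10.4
Median formula: m_a = ½√(2b² + 2c² − a²) (and cyclically). a² = 10.24, b² = 81, c² = 108.16.
m_a = ½√(2·81 + 2·108.16 − 10.24) = ½√368.08 ≈ ½·19.1854 ≈ 9.59271
m_b = ½√(2·10.24 + 2·108.16 − 81) = ½√155.8 ≈ ½·12.482 ≈ 6.24099
m_c = ½√(2·10.24 + 2·81 − 108.16) = ½√74.32 ≈ ½·8.6209 ≈ 4.31045

m_a = 9.593, m_b = 6.241, m_c = 4.31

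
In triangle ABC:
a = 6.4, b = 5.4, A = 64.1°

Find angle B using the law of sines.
a/sin(A) = b/sin(B)  ⇒  sin(B) = b·sin(A)/a = 5.4·sin(64.1°)/6.4
sin(64.1°) ≈ 0.899558
sin(B) ≈ 5.4·0.899558/6.4 ≈ 4.85761/6.4 ≈ 0.759002
B = arcsin(0.759002) ≈ 49.3763°
(Since b ≤ a we need B ≤ A, so the obtuse alternative 180° − 49.3763° ≈ 130.624° is rejected.)

B = 49.38°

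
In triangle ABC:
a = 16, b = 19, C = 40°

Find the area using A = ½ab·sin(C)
A = ½·a·b·sin(C) = ½·16·19·sin(40°)
sin(40°) ≈ 0.642788
A ≈ ½·304·0.642788 = 152·0.642788 ≈ 97.7037

Area = 97.7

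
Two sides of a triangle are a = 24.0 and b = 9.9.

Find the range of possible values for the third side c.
Triangle inequality: |a − b| < c < a + b
|a − b| = |24.0 − 9.9| = 14.1
a + b = 24.0 + 9.9 = 33.9

14.1 < c < 33.9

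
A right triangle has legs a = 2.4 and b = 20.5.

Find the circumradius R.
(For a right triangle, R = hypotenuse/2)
Hypotenuse c = √(a² + b²) = √(5.76 + 420.25) = √426.01 ≈ 20.64
R = c/2 ≈ 20.64/2 ≈ 10.32

R = 10.32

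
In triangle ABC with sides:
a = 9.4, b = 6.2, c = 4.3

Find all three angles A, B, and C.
Law of cosines for each angle (a² = 88.36, b² = 38.44, c² = 18.49):
cos(A) = (b² + c² − a²)/(2bc) = (38.44 + 18.49 − 88.36)/(2·6.2·4.3) = -31.43/53.32 ≈ -0.58946  ⇒  A ≈ 126.119°
cos(B) = (a² + c² − b²)/(2ac) = (88.36 + 18.49 − 38.44)/(2·9.4·4.3) = 68.41/80.84 ≈ 0.846239  ⇒  B ≈ 32.195°
cos(C) = (a² + b² − c²)/(2ab) = (88.36 + 38.44 − 18.49)/(2·9.4·6.2) = 108.31/116.56 ≈ 0.929221  ⇒  C ≈ 21.6863°
Check: A + B + C ≈ 180°

A = 126.1°, B = 32.2°, C = 21.69°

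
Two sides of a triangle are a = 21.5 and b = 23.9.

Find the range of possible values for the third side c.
Triangle inequality: |a − b| < c < a + b
|a − b| = |21.5 − 23.9| = 2.4
a + b = 21.5 + 23.9 = 45.4

2.4 < c < 45.4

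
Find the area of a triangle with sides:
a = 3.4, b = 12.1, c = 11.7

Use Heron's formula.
s = (3.4 + 12.1 + 11.7)/2 = 27.2/2 = 13.6
s − a = 10.2, s − b = 1.5, s − c = 1.9
s(s−a)(s−b)(s−c) = 13.6·10.2·1.5·1.9 ≈ 395.352
Area = √395.352 ≈ 19.8835

Area = 19.88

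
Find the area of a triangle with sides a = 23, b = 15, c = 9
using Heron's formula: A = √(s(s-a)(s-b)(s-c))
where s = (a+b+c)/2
s = (23 + 15 + 9)/2 = 47/2 = 23.5
s − a = 0.5, s − b = 8.5, s − c = 14.5
s(s−a)(s−b)(s−c) = 23.5·0.5·8.5·14.5 = 1448.1875
Area = √1448.1875 ≈ 38.0551

s = 23.5, Area = 38.06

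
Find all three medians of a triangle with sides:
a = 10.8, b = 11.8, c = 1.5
Median formula: m_a = ½√(2b² + 2c² − a²) (and cyclically). a² = 116.64, b² = 139.24, c² = 2.25.
m_a = ½√(2·139.24 + 2·2.25 − 116.64) = ½√166.34 ≈ ½·12.8973 ≈ 6.44864
m_b = ½√(2·116.64 + 2·2.25 − 139.24) = ½√98.54 ≈ ½·9.92673 ≈ 4.96337
m_c = ½√(2·116.64 + 2·139.24 − 2.25) = ½√509.51 ≈ ½·22.5723 ≈ 11.2862

m_a = 6.449, m_b = 4.963, m_c = 11.29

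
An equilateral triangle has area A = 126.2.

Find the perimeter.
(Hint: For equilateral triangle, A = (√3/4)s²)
A = (√3/4)s²  ⇒  s² = 4A/√3 = 4·126.2/√3 = 504.8/1.73205 ≈ 291.446
s ≈ √291.446 ≈ 17.0718
Perimeter = 3s ≈ 3·17.0718 ≈ 51.2154

Perimeter = 51.22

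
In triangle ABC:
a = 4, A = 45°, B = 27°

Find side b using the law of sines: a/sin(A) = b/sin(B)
a/sin(A) = b/sin(B)  ⇒  b = a·sin(B)/sin(A) = 4·sin(27°)/sin(45°)
sin(27°) ≈ 0.45399, sin(45°) ≈ 0.707107
b ≈ 4·0.45399/0.707107 ≈ 1.81596/0.707107 ≈ 2.56816

b = 2.568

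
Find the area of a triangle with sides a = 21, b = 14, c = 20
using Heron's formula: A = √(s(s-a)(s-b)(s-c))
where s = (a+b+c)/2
s = (21 + 14 + 20)/2 = 55/2 = 27.5
s − a = 6.5, s − b = 13.5, s − c = 7.5
s(s−a)(s−b)(s−c) = 27.5·6.5·13.5·7.5 = 18098.4375
Area = √18098.4375 ≈ 134.53

s = 27.5, Area = 134.5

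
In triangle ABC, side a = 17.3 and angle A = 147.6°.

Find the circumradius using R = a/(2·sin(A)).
R = a/(2·sin(A)) = 17.3/(2·sin(147.6°))
sin(147.6°) ≈ 0.535827
R ≈ 17.3/(2·0.535827) = 17.3/1.07165 ≈ 16.1433

R = 16.14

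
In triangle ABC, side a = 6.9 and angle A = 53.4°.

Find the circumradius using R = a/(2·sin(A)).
R = a/(2·sin(A)) = 6.9/(2·sin(53.4°))
sin(53.4°) ≈ 0.802817
R ≈ 6.9/(2·0.802817) = 6.9/1.60563 ≈ 4.29737

R = 4.297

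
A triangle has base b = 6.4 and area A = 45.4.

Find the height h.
A = ½·b·h  ⇒  h = 2A/b = 2·45.4/6.4 = 90.8/6.4 ≈ 14.1875

h = 14.19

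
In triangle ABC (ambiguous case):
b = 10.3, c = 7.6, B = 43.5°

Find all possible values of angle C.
b/sin(B) = c/sin(C)  ⇒  sin(C) = c·sin(B)/b = 7.6·sin(43.5°)/10.3
sin(43.5°) ≈ 0.688355
sin(C) ≈ 7.6·0.688355/10.3 ≈ 5.23149/10.3 ≈ 0.507912
Candidate 1: C₁ = arcsin(0.507912) ≈ 30.5249°  →  A = 180° − 43.5° − 30.5249° ≈ 105.975° > 0, valid
Candidate 2: C₂ = 180° − C₁ ≈ 149.475°  →  A = 180° − 43.5° − 149.475° ≈ -12.9751° ≤ 0, not a valid triangle

C = 30.52° (one solution)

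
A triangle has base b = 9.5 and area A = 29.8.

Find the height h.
A = ½·b·h  ⇒  h = 2A/b = 2·29.8/9.5 = 59.6/9.5 ≈ 6.27368

h = 6.274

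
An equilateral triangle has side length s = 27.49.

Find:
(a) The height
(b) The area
(a) The height splits the triangle into two 30-60-90 halves: h = s·√3/2 = 27.49·1.73205/2 ≈ 47.6141/2 ≈ 23.807
(b) Area = (√3/4)·s² = (√3/4)·27.49² = (√3/4)·755.7001 ≈ 0.433013·755.7001 ≈ 327.228

Height = 23.81, Area = 327.2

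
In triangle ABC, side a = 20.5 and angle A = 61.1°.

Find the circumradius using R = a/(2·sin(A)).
R = a/(2·sin(A)) = 20.5/(2·sin(61.1°))
sin(61.1°) ≈ 0.875465
R ≈ 20.5/(2·0.875465) = 20.5/1.75093 ≈ 11.7081

R = 11.71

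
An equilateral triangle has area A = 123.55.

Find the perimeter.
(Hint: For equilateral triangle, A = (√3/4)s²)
A = (√3/4)s²  ⇒  s² = 4A/√3 = 4·123.55/√3 = 494.2/1.73205 ≈ 285.327
s ≈ √285.327 ≈ 16.8916
Perimeter = 3s ≈ 3·16.8916 ≈ 50.6748

Perimeter = 50.67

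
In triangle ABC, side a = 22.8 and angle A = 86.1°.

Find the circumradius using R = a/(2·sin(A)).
R = a/(2·sin(A)) = 22.8/(2·sin(86.1°))
sin(86.1°) ≈ 0.997684
R ≈ 22.8/(2·0.997684) = 22.8/1.99537 ≈ 11.4265

R = 11.43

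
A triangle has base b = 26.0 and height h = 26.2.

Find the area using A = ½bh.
A = ½·b·h = ½·26.0·26.2 = ½·681.2 = 340.6

Area = 340.6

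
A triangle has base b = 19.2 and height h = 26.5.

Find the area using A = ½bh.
A = ½·b·h = ½·19.2·26.5 = ½·508.8 = 254.4

Area = 254.4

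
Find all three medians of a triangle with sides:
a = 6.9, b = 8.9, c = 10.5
Median formula: m_a = ½√(2b² + 2c² − a²) (and cyclically). a² = 47.61, b² = 79.21, c² = 110.25.
m_a = ½√(2·79.21 + 2·110.25 − 47.61) = ½√331.31 ≈ ½·18.2019 ≈ 9.10096
m_b = ½√(2·47.61 + 2·110.25 − 79.21) = ½√236.51 ≈ ½·15.3789 ≈ 7.68944
m_c = ½√(2·47.61 + 2·79.21 − 110.25) = ½√143.39 ≈ ½·11.9746 ≈ 5.98728

m_a = 9.101, m_b = 7.689, m_c = 5.987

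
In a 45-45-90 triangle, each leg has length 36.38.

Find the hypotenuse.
In a 45-45-90 triangle the sides are in ratio 1 : 1 : √2, so hypotenuse = leg·√2.
Hypotenuse = 36.38·√2 ≈ 36.38·1.41421 ≈ 51.4491

Hypotenuse = 36.38√2 = 51.45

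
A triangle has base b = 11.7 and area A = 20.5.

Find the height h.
A = ½·b·h  ⇒  h = 2A/b = 2·20.5/11.7 = 41/11.7 ≈ 3.50427

h = 3.504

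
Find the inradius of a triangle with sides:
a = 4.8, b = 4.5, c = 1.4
r = Area/s where s is the semi-perimeter.
s = (4.8 + 4.5 + 1.4)/2 = 10.7/2 = 5.35
Area = √(s(s−a)(s−b)(s−c)) = √(5.35·0.55·0.85·3.95) ≈ √9.87944 ≈ 3.14316
r ≈ 3.14316/5.35 ≈ 0.587506

r = 0.5875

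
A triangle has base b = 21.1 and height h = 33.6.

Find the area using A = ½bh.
A = ½·b·h = ½·21.1·33.6 = ½·708.96 = 354.48

Area = 354.48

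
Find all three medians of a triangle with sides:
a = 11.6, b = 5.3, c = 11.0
Median formula: m_a = ½√(2b² + 2c² − a²) (and cyclically). a² = 134.56, b² = 28.09, c² = 121.
m_a = ½√(2·28.09 + 2·121 − 134.56) = ½√163.62 ≈ ½·12.7914 ≈ 6.3957
m_b = ½√(2·134.56 + 2·121 − 28.09) = ½√483.03 ≈ ½·21.9779 ≈ 10.989
m_c = ½√(2·134.56 + 2·28.09 − 121) = ½√204.3 ≈ ½·14.2934 ≈ 7.14668

m_a = 6.396, m_b = 10.99, m_c = 7.147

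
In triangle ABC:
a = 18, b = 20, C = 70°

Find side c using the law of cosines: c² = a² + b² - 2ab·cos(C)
c² = 18² + 20² − 2·18·20·cos(70°)
cos(70°) ≈ 0.34202
c² ≈ 324 + 400 − 720·(0.34202) ≈ 724 − 246.255 ≈ 477.745
c ≈ √477.745 ≈ 21.8574

c = 21.86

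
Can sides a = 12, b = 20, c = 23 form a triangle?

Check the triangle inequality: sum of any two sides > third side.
a + b vs c: 12 + 20 = 32 > 23  ✓
a + c vs b: 12 + 23 = 35 > 20  ✓
b + c vs a: 20 + 23 = 43 > 12  ✓

Yes, triangle inequality satisfied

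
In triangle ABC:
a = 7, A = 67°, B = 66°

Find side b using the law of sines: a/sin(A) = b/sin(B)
a/sin(A) = b/sin(B)  ⇒  b = a·sin(B)/sin(A) = 7·sin(66°)/sin(67°)
sin(66°) ≈ 0.913545, sin(67°) ≈ 0.920505
b ≈ 7·0.913545/0.920505 ≈ 6.39482/0.920505 ≈ 6.94708

b = 6.947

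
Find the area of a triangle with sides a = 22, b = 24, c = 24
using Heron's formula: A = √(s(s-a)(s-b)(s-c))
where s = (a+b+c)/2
s = (22 + 24 + 24)/2 = 70/2 = 35
s − a = 13, s − b = 11, s − c = 11
s(s−a)(s−b)(s−c) = 35·13·11·11 = 55055
Area = √55055 ≈ 234.638

s = 35.0, Area = 234.6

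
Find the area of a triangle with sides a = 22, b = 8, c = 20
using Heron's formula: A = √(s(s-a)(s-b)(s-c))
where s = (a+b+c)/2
s = (22 + 8 + 20)/2 = 50/2 = 25
s − a = 3, s − b = 17, s − c = 5
s(s−a)(s−b)(s−c) = 25·3·17·5 = 6375
Area = √6375 ≈ 79.8436

s = 25.0, Area = 79.84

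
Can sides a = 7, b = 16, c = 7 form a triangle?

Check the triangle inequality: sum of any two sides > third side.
a + b vs c: 7 + 16 = 23 > 7  ✓
a + c vs b: 7 + 7 = 14 ≤ 16  ✗
b + c vs a: 16 + 7 = 23 > 7  ✓

No: 7 + 7 = 14 is not > 16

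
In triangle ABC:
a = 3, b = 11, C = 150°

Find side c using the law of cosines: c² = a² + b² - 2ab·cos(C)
c² = 3² + 11² − 2·3·11·cos(150°)
cos(150°) ≈ -0.866025
c² ≈ 9 + 121 − 66·(-0.866025) ≈ 130 + 57.1577 ≈ 187.158
c ≈ √187.158 ≈ 13.6806

c = 13.68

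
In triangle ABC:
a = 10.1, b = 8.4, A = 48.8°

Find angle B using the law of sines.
a/sin(A) = b/sin(B)  ⇒  sin(B) = b·sin(A)/a = 8.4·sin(48.8°)/10.1
sin(48.8°) ≈ 0.752415
sin(B) ≈ 8.4·0.752415/10.1 ≈ 6.32029/10.1 ≈ 0.625771
B = arcsin(0.625771) ≈ 38.7388°
(Since b ≤ a we need B ≤ A, so the obtuse alternative 180° − 38.7388° ≈ 141.261° is rejected.)

B = 38.74°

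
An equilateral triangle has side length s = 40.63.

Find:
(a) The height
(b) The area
(a) The height splits the triangle into two 30-60-90 halves: h = s·√3/2 = 40.63·1.73205/2 ≈ 70.3732/2 ≈ 35.1866
(b) Area = (√3/4)·s² = (√3/4)·40.63² = (√3/4)·1650.7969 ≈ 0.433013·1650.7969 ≈ 714.816

Height = 35.19, Area = 714.8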